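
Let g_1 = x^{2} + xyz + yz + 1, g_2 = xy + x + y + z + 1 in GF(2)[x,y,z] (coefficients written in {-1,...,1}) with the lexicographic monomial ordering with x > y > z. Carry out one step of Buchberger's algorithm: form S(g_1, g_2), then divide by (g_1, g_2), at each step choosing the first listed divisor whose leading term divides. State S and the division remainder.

lcm(LM(g_1), LM(g_2)) = x^{2}y.
S = (lcm/LT(g_1))·g_1 − (lcm/LT(g_2))·g_2 = x^{2} + xy^{2}z + xy + xz + x + y^{2}z + y.
Reduce S modulo (g_1, g_2) in that order:
  leading term x^{2}: subtract (1)·g_1 from x^{2} + xy^{2}z + xy + xz + x + y^{2}z + y → xy^{2}z + xyz + xy + xz + x + y^{2}z + yz + y + 1
  leading term xy^{2}z: subtract (yz)·g_2 from xy^{2}z + xyz + xy + xz + x + y^{2}z + yz + y + 1 → xy + xz + x + yz^{2} + y + 1
  leading term xy: subtract (1)·g_2 from xy + xz + x + yz^{2} + y + 1 → xz + yz^{2} + z
  leading term xz: no divisor's leading term divides it; move xz to the remainder.
  leading term yz^{2}: no divisor's leading term divides it; move yz^{2} to the remainder.
  leading term z: no divisor's leading term divides it; move z to the remainder.
The remainder xz + yz^{2} + z is nonzero, so it would be added as the next basis element.

S(g_1, g_2) = x^{2} + xy^{2}z + xy + xz + x + y^{2}z + y; remainder on division = xz + yz^{2} + z.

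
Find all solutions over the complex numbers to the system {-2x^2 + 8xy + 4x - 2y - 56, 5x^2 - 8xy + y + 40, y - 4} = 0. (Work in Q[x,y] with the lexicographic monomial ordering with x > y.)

Compute a lex Gröbner basis by Buchberger's algorithm.
f_1 = -2x^2 + 8xy + 4x - 2y - 56, LT = x^2.
f_2 = 5x^2 - 8xy + y + 40, LT = x^2.
f_3 = y - 4, LT = y.

S(f_1,f_2): lcm = x^2. S = -12/5xy - 2x + 4/5y + 20.
  leading term xy: subtract (-12/5x)·f_3 from -12/5xy - 2x + 4/5y + 20 → -58/5x + 4/5y + 20
  leading term x: no divisor's leading term divides it; move -58/5x to the remainder.
  leading term y: subtract (4/5)·f_3 from 4/5y + 20 → 116/5
  leading term 1: no divisor's leading term divides it; move 116/5 to the remainder.
  remainder -58/5x + 116/5 ≠ 0; add h_4 = -58/5x + 116/5 to the basis.

The other S-polynomials (S(f_1,f_3), S(f_2,f_3), S(f_1,h_4), S(f_2,h_4), S(f_3,h_4)) all reduce to 0 modulo the current basis, so we have a Gröbner basis.
Inter-reduce: drop elements whose leading term is divisible by another's, tail-reduce, and make monic.
Reduced Gröbner basis: {x - 2, y - 4}.

The lex basis is triangular: the last element involves only y. Solving y - 4 = 0 gives y ∈ {4}; substituting each value into the earlier elements determines the remaining variables.
  y = 4: the earlier basis element becomes x - 2 = 0, giving x = 2 — point (2, 4).

{(2, 4)}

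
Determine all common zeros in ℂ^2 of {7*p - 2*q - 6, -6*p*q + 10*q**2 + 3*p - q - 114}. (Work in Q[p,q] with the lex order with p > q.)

Compute a lex Gröbner basis by Buchberger's algorithm.
f_1 = 7*p - 2*q - 6, LT = p.
f_2 = -6*p*q + 3*p + 10*q**2 - q - 114, LT = p*q.

S(f_1,f_2): lcm = p*q. S = 1/2*p + 29/21*q**2 - 43/42*q - 19.
  leading term p: subtract (1/14)·f_1 from 1/2*p + 29/21*q**2 - 43/42*q - 19 → 29/21*q**2 - 37/42*q - 130/7
  leading term q**2: no divisor's leading term divides it; move 29/21*q**2 to the remainder.
  leading term q: no divisor's leading term divides it; move -37/42*q to the remainder.
  leading term 1: no divisor's leading term divides it; move -130/7 to the remainder.
  remainder 29/21*q**2 - 37/42*q - 130/7 ≠ 0; add h_3 = 29/21*q**2 - 37/42*q - 130/7 to the basis.

The other S-polynomials (S(f_1,h_3), S(f_2,h_3)) all reduce to 0 modulo the current basis, so we have a Gröbner basis.
Inter-reduce: drop elements whose leading term is divisible by another's, tail-reduce, and make monic.
Reduced Gröbner basis: {p - 2/7*q - 6/7, q**2 - 37/58*q - 390/29}.

Since the basis is lex-ordered, q**2 - 37/58*q - 390/29 is univariate in q. Its roots are {-195/58, 4}. Back-substituting each root into the other basis elements fixes the other coordinates.
  q = -195/58: the earlier basis element becomes p + 3/29 = 0, giving p = -3/29 — point (-3/29, -195/58).
  q = 4: the earlier basis element becomes p - 2 = 0, giving p = 2 — point (2, 4).
Each listed point satisfies every original equation (direct substitution).

{(-3/29, -195/58), (2, 4)}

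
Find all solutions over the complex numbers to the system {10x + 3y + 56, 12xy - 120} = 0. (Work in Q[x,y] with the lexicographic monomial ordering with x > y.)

{(-3/5, -50/3), (-5, -2)}

Compute a lex Gröbner basis by Buchberger's algorithm.
f_1 = 10x + 3y + 56, LT = x.
f_2 = 12xy - 120, LT = xy.

S(f_1,f_2): lcm = xy. S = \tfrac{3}{10}y^{2} + \tfrac{28}{5}y + 10.
  reduce S modulo (f_1, f_2):
  remainder \tfrac{3}{10}y^{2} + \tfrac{28}{5}y + 10 ≠ 0; add h_3 = \tfrac{3}{10}y^{2} + \tfrac{28}{5}y + 10 to the basis.

The other S-polynomials (S(f_1,h_3), S(f_2,h_3)) all reduce to 0 modulo the current basis, so we have a Gröbner basis.
Inter-reduce: drop elements whose leading term is divisible by another's, tail-reduce, and make monic.
Reduced Gröbner basis: {x + \tfrac{3}{10}y + \tfrac{28}{5}, y^{2} + \tfrac{56}{3}y + \tfrac{100}{3}}.

Elimination: the polynomial y^{2} + \tfrac{56}{3}y + \tfrac{100}{3} lies in the elimination ideal for y, so y ∈ {-50/3, -2}. For each such y, the remaining basis elements (now univariate) give the rest of the solution.
  y = -50/3: the earlier basis element becomes x + \tfrac{3}{5} = 0, giving x = -3/5 — point (-3/5, -50/3).
  y = -2: the earlier basis element becomes x + 5 = 0, giving x = -5 — point (-5, -2).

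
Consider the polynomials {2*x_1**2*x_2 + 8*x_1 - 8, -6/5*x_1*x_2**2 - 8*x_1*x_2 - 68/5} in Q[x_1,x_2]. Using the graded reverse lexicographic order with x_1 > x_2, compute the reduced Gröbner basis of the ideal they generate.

f_1 = 2*x_1**2*x_2 + 8*x_1 - 8, LT = x_1**2*x_2.
f_2 = -6/5*x_1*x_2**2 - 8*x_1*x_2 - 68/5, LT = x_1*x_2**2.

S(f_1,f_2): lcm = x_1**2*x_2**2. S = -20/3*x_1**2*x_2 + 4*x_1*x_2 - 34/3*x_1 - 4*x_2.
  leading term x_1**2*x_2: subtract (-10/3)·f_1 from -20/3*x_1**2*x_2 + 4*x_1*x_2 - 34/3*x_1 - 4*x_2 → 4*x_1*x_2 + 46/3*x_1 - 4*x_2 - 80/3
  leading term x_1*x_2: no divisor's leading term divides it; move 4*x_1*x_2 to the remainder.
  leading term x_1: no divisor's leading term divides it; move 46/3*x_1 to the remainder.
  leading term x_2: no divisor's leading term divides it; move -4*x_2 to the remainder.
  leading term 1: no divisor's leading term divides it; move -80/3 to the remainder.
  remainder 4*x_1*x_2 + 46/3*x_1 - 4*x_2 - 80/3 ≠ 0; add g_3 = 4*x_1*x_2 + 46/3*x_1 - 4*x_2 - 80/3 to the basis.

S(f_1,g_3): lcm = x_1**2*x_2. S = -23/6*x_1**2 + x_1*x_2 + 32/3*x_1 - 4.
  leading term x_1**2: no divisor's leading term divides it; move -23/6*x_1**2 to the remainder.
  leading term x_1*x_2: subtract (1/4)·g_3 from x_1*x_2 + 32/3*x_1 - 4 → 41/6*x_1 + x_2 + 8/3
  leading term x_1: no divisor's leading term divides it; move 41/6*x_1 to the remainder.
  leading term x_2: no divisor's leading term divides it; move x_2 to the remainder.
  leading term 1: no divisor's leading term divides it; move 8/3 to the remainder.
  remainder -23/6*x_1**2 + 41/6*x_1 + x_2 + 8/3 ≠ 0; add g_4 = -23/6*x_1**2 + 41/6*x_1 + x_2 + 8/3 to the basis.

S(f_2,g_3): lcm = x_1*x_2**2. S = 17/6*x_1*x_2 + x_2**2 + 20/3*x_2 + 34/3.
  leading term x_1*x_2: subtract (17/24)·g_3 from 17/6*x_1*x_2 + x_2**2 + 20/3*x_2 + 34/3 → x_2**2 - 391/36*x_1 + 19/2*x_2 + 272/9
  leading term x_2**2: no divisor's leading term divides it; move x_2**2 to the remainder.
  leading term x_1: no divisor's leading term divides it; move -391/36*x_1 to the remainder.
  leading term x_2: no divisor's leading term divides it; move 19/2*x_2 to the remainder.
  leading term 1: no divisor's leading term divides it; move 272/9 to the remainder.
  remainder x_2**2 - 391/36*x_1 + 19/2*x_2 + 272/9 ≠ 0; add g_5 = x_2**2 - 391/36*x_1 + 19/2*x_2 + 272/9 to the basis.

S(f_1,g_4): lcm = x_1**2*x_2. S = 41/23*x_1*x_2 + 6/23*x_2**2 + 4*x_1 + 16/23*x_2 - 4.
  leading term x_1*x_2: subtract (41/92)·g_3 from 41/23*x_1*x_2 + 6/23*x_2**2 + 4*x_1 + 16/23*x_2 - 4 → 6/23*x_2**2 - 17/6*x_1 + 57/23*x_2 + 544/69
  leading term x_2**2: subtract (6/23)·g_5 from 6/23*x_2**2 - 17/6*x_1 + 57/23*x_2 + 544/69 → 0
  remainder 0.

S(f_2,g_4): lcm = x_1**2*x_2**2. S = 20/3*x_1**2*x_2 + 41/23*x_1*x_2**2 + 6/23*x_2**3 + 16/23*x_2**2 + 34/3*x_1.
  leading term x_1**2*x_2: subtract (10/3)·f_1 from 20/3*x_1**2*x_2 + 41/23*x_1*x_2**2 + 6/23*x_2**3 + 16/23*x_2**2 + 34/3*x_1 → 41/23*x_1*x_2**2 + 6/23*x_2**3 + 16/23*x_2**2 - 46/3*x_1 + 80/3
  leading term x_1*x_2**2: subtract (-205/138)·f_2 from 41/23*x_1*x_2**2 + 6/23*x_2**3 + 16/23*x_2**2 - 46/3*x_1 + 80/3 → 6/23*x_2**3 - 820/69*x_1*x_2 + 16/23*x_2**2 - 46/3*x_1 + 446/69
  leading term x_2**3: subtract (6/23*x_2)·g_5 from 6/23*x_2**3 - 820/69*x_1*x_2 + 16/23*x_2**2 - 46/3*x_1 + 446/69 → -1249/138*x_1*x_2 - 41/23*x_2**2 - 46/3*x_1 - 544/69*x_2 + 446/69
  leading term x_1*x_2: subtract (-1249/552)·g_3 from -1249/138*x_1*x_2 - 41/23*x_2**2 - 46/3*x_1 - 544/69*x_2 + 446/69 → -41/23*x_2**2 + 697/36*x_1 - 779/46*x_2 - 11152/207
  leading term x_2**2: subtract (-41/23)·g_5 from -41/23*x_2**2 + 697/36*x_1 - 779/46*x_2 - 11152/207 → 0
  remainder 0.

S(g_3,g_4): lcm = x_1**2*x_2. S = 23/6*x_1**2 + 18/23*x_1*x_2 + 6/23*x_2**2 - 20/3*x_1 + 16/23*x_2.
  leading term x_1**2: subtract (-1)·g_4 from 23/6*x_1**2 + 18/23*x_1*x_2 + 6/23*x_2**2 - 20/3*x_1 + 16/23*x_2 → 18/23*x_1*x_2 + 6/23*x_2**2 + 1/6*x_1 + 39/23*x_2 + 8/3
  leading term x_1*x_2: subtract (9/46)·g_3 from 18/23*x_1*x_2 + 6/23*x_2**2 + 1/6*x_1 + 39/23*x_2 + 8/3 → 6/23*x_2**2 - 17/6*x_1 + 57/23*x_2 + 544/69
  leading term x_2**2: subtract (6/23)·g_5 from 6/23*x_2**2 - 17/6*x_1 + 57/23*x_2 + 544/69 → 0
  remainder 0.

S(f_1,g_5): lcm = x_1**2*x_2**2. S = 391/36*x_1**3 - 19/2*x_1**2*x_2 - 272/9*x_1**2 + 4*x_1*x_2 - 4*x_2.
  leading term x_1**3: subtract (-17/6*x_1)·g_4 from 391/36*x_1**3 - 19/2*x_1**2*x_2 - 272/9*x_1**2 + 4*x_1*x_2 - 4*x_2 → -19/2*x_1**2*x_2 - 391/36*x_1**2 + 41/6*x_1*x_2 + 68/9*x_1 - 4*x_2
  leading term x_1**2*x_2: subtract (-19/4)·f_1 from -19/2*x_1**2*x_2 - 391/36*x_1**2 + 41/6*x_1*x_2 + 68/9*x_1 - 4*x_2 → -391/36*x_1**2 + 41/6*x_1*x_2 + 410/9*x_1 - 4*x_2 - 38
  leading term x_1**2: subtract (17/6)·g_4 from -391/36*x_1**2 + 41/6*x_1*x_2 + 410/9*x_1 - 4*x_2 - 38 → 41/6*x_1*x_2 + 943/36*x_1 - 41/6*x_2 - 410/9
  leading term x_1*x_2: subtract (41/24)·g_3 from 41/6*x_1*x_2 + 943/36*x_1 - 41/6*x_2 - 410/9 → 0
  remainder 0.

S(f_2,g_5): lcm = x_1*x_2**2. S = 391/36*x_1**2 - 17/6*x_1*x_2 - 272/9*x_1 + 34/3.
  leading term x_1**2: subtract (-17/6)·g_4 from 391/36*x_1**2 - 17/6*x_1*x_2 - 272/9*x_1 + 34/3 → -17/6*x_1*x_2 - 391/36*x_1 + 17/6*x_2 + 170/9
  leading term x_1*x_2: subtract (-17/24)·g_3 from -17/6*x_1*x_2 - 391/36*x_1 + 17/6*x_2 + 170/9 → 0
  remainder 0.

S(g_3,g_5): lcm = x_1*x_2**2. S = 391/36*x_1**2 - 17/3*x_1*x_2 - x_2**2 - 272/9*x_1 - 20/3*x_2.
  leading term x_1**2: subtract (-17/6)·g_4 from 391/36*x_1**2 - 17/3*x_1*x_2 - x_2**2 - 272/9*x_1 - 20/3*x_2 → -17/3*x_1*x_2 - x_2**2 - 391/36*x_1 - 23/6*x_2 + 68/9
  leading term x_1*x_2: subtract (-17/12)·g_3 from -17/3*x_1*x_2 - x_2**2 - 391/36*x_1 - 23/6*x_2 + 68/9 → -x_2**2 + 391/36*x_1 - 19/2*x_2 - 272/9
  leading term x_2**2: subtract (-1)·g_5 from -x_2**2 + 391/36*x_1 - 19/2*x_2 - 272/9 → 0
  remainder 0.

S(g_4,g_5): leading monomials are coprime, so the S-polynomial reduces to 0 (Buchberger's first criterion).
Every S-polynomial of the final basis reduces to 0, so we have a Gröbner basis.
Inter-reduce: drop elements whose leading term is divisible by another's, tail-reduce, and make monic.

G = {x_1**2 - 41/23*x_1 - 6/23*x_2 - 16/23, x_1*x_2 + 23/6*x_1 - x_2 - 20/3, x_2**2 - 391/36*x_1 + 19/2*x_2 + 272/9}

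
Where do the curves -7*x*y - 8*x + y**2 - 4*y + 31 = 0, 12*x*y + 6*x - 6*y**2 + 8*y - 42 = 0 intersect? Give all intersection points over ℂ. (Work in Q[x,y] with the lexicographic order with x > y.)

{(-4, -3), (208/135 + 8*sqrt(179)*I/135, 14/15 - sqrt(179)*I/15), (208/135 - 8*sqrt(179)*I/135, 14/15 + sqrt(179)*I/15)}

Compute a lex Gröbner basis by Buchberger's algorithm.
f_1 = -7*x*y - 8*x + y**2 - 4*y + 31, LT = x*y.
f_2 = 12*x*y + 6*x - 6*y**2 + 8*y - 42, LT = x*y.

S(f_1,f_2): lcm = x*y. S = 9/14*x + 5/14*y**2 - 2/21*y - 13/14.
  leading term x: no divisor's leading term divides it; move 9/14*x to the remainder.
  leading term y**2: no divisor's leading term divides it; move 5/14*y**2 to the remainder.
  leading term y: no divisor's leading term divides it; move -2/21*y to the remainder.
  leading term 1: no divisor's leading term divides it; move -13/14 to the remainder.
  remainder 9/14*x + 5/14*y**2 - 2/21*y - 13/14 ≠ 0; add h_3 = 9/14*x + 5/14*y**2 - 2/21*y - 13/14 to the basis.

S(f_1,h_3): lcm = x*y. S = 8/7*x - 5/9*y**3 + 1/189*y**2 + 127/63*y - 31/7.
  leading term x: subtract (16/9)·h_3 from 8/7*x - 5/9*y**3 + 1/189*y**2 + 127/63*y - 31/7 → -5/9*y**3 - 17/27*y**2 + 59/27*y - 25/9
  leading term y**3: no divisor's leading term divides it; move -5/9*y**3 to the remainder.
  leading term y**2: no divisor's leading term divides it; move -17/27*y**2 to the remainder.
  leading term y: no divisor's leading term divides it; move 59/27*y to the remainder.
  leading term 1: no divisor's leading term divides it; move -25/9 to the remainder.
  remainder -5/9*y**3 - 17/27*y**2 + 59/27*y - 25/9 ≠ 0; add h_4 = -5/9*y**3 - 17/27*y**2 + 59/27*y - 25/9 to the basis.

The other S-polynomials (S(f_2,h_3), S(f_1,h_4), S(f_2,h_4), S(h_3,h_4)) all reduce to 0 modulo the current basis, so we have a Gröbner basis.
Inter-reduce: drop elements whose leading term is divisible by another's, tail-reduce, and make monic.
Reduced Gröbner basis: {x + 5/9*y**2 - 4/27*y - 13/9, y**3 + 17/15*y**2 - 59/15*y + 5}.

Elimination: the polynomial y**3 + 17/15*y**2 - 59/15*y + 5 lies in the elimination ideal for y, so y ∈ {-3, 14/15 - sqrt(179)*I/15, 14/15 + sqrt(179)*I/15}. For each such y, the remaining basis elements (now univariate) give the rest of the solution.
  y = -3: the earlier basis element becomes x + 4 = 0, giving x = -4 — point (-4, -3).
  y = 14/15 - sqrt(179)*I/15: the earlier basis element becomes x - 208/135 - 8*sqrt(179)*I/135 = 0, giving x = 208/135 + 8*sqrt(179)*I/135 — point (208/135 + 8*sqrt(179)*I/135, 14/15 - sqrt(179)*I/15).
  y = 14/15 + sqrt(179)*I/15: the earlier basis element becomes x - 208/135 + 8*sqrt(179)*I/135 = 0, giving x = 208/135 - 8*sqrt(179)*I/135 — point (208/135 - 8*sqrt(179)*I/135, 14/15 + sqrt(179)*I/15).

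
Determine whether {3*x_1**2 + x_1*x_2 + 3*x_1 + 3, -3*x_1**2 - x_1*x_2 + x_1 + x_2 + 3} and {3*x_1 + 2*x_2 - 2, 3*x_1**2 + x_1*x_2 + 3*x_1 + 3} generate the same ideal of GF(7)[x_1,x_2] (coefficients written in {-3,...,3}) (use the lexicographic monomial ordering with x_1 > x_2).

For a fixed monomial order, each ideal has a unique reduced Gröbner basis; comparing bases decides equality.
Buchberger on the first generating set:
f_1 = 3*x_1**2 + x_1*x_2 + 3*x_1 + 3, LT = x_1**2.
f_2 = -3*x_1**2 - x_1*x_2 + x_1 + x_2 + 3, LT = x_1**2.

S(f_1,f_2): lcm = x_1**2. S = -x_1 - 2*x_2 + 2.
  leading term x_1: no divisor's leading term divides it; move -x_1 to the remainder.
  leading term x_2: no divisor's leading term divides it; move -2*x_2 to the remainder.
  leading term 1: no divisor's leading term divides it; move 2 to the remainder.
  remainder -x_1 - 2*x_2 + 2 ≠ 0; add g_3 = -x_1 - 2*x_2 + 2 to the basis.

S(f_1,g_3): lcm = x_1**2. S = 3*x_1*x_2 + 3*x_1 + 1.
  leading term x_1*x_2: subtract (-3*x_2)·g_3 from 3*x_1*x_2 + 3*x_1 + 1 → 3*x_1 + x_2**2 - x_2 + 1
  leading term x_1: subtract (-3)·g_3 from 3*x_1 + x_2**2 - x_2 + 1 → x_2**2
  leading term x_2**2: no divisor's leading term divides it; move x_2**2 to the remainder.
  remainder x_2**2 ≠ 0; add g_4 = x_2**2 to the basis.

The other S-polynomials (S(f_2,g_3), S(f_1,g_4), S(f_2,g_4), S(g_3,g_4)) all reduce to 0 modulo the current basis, so we have a Gröbner basis.
Inter-reduce: drop elements whose leading term is divisible by another's, tail-reduce, and make monic.
Reduced Gröbner basis: {x_1 + 2*x_2 - 2, x_2**2}.

Buchberger on the second generating set:
h_1 = 3*x_1 + 2*x_2 - 2, LT = x_1.
h_2 = 3*x_1**2 + x_1*x_2 + 3*x_1 + 3, LT = x_1**2.

S(h_1,h_2): lcm = x_1**2. S = -2*x_1*x_2 + 3*x_1 - 1.
  leading term x_1*x_2: subtract (-3*x_2)·h_1 from -2*x_1*x_2 + 3*x_1 - 1 → 3*x_1 - x_2**2 + x_2 - 1
  leading term x_1: subtract (1)·h_1 from 3*x_1 - x_2**2 + x_2 - 1 → -x_2**2 - x_2 + 1
  leading term x_2**2: no divisor's leading term divides it; move -x_2**2 to the remainder.
  leading term x_2: no divisor's leading term divides it; move -x_2 to the remainder.
  leading term 1: no divisor's leading term divides it; move 1 to the remainder.
  remainder -x_2**2 - x_2 + 1 ≠ 0; add k_3 = -x_2**2 - x_2 + 1 to the basis.

The other S-polynomials (S(h_1,k_3), S(h_2,k_3)) all reduce to 0 modulo the current basis, so we have a Gröbner basis.
Inter-reduce: drop elements whose leading term is divisible by another's, tail-reduce, and make monic.
Reduced Gröbner basis: {x_1 + 3*x_2 - 3, x_2**2 + x_2 - 1}.

These differ, so the ideals are not equal.

No, the ideals differ.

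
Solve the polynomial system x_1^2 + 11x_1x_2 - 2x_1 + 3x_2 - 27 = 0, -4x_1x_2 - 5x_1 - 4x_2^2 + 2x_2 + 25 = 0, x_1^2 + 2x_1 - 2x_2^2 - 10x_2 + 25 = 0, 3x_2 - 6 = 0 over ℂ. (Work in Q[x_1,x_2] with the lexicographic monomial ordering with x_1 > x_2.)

{(1, 2)}

Compute a lex Gröbner basis by Buchberger's algorithm.
f_1 = x_1^2 + 11x_1x_2 - 2x_1 + 3x_2 - 27, LT = x_1^2.
f_2 = -4x_1x_2 - 5x_1 - 4x_2^2 + 2x_2 + 25, LT = x_1x_2.
f_3 = x_1^2 + 2x_1 - 2x_2^2 - 10x_2 + 25, LT = x_1^2.
f_4 = 3x_2 - 6, LT = x_2.

S(f_1,f_2): lcm = x_1^2x_2. S = -5/4x_1^2 + 10x_1x_2^2 - 3/2x_1x_2 + 25/4x_1 + 3x_2^2 - 27x_2.
  leading term x_1^2: subtract (-5/4)·f_1 from -5/4x_1^2 + 10x_1x_2^2 - 3/2x_1x_2 + 25/4x_1 + 3x_2^2 - 27x_2 → 10x_1x_2^2 + 49/4x_1x_2 + 15/4x_1 + 3x_2^2 - 93/4x_2 - 135/4
  leading term x_1x_2^2: subtract (-5/2x_2)·f_2 from 10x_1x_2^2 + 49/4x_1x_2 + 15/4x_1 + 3x_2^2 - 93/4x_2 - 135/4 → -1/4x_1x_2 + 15/4x_1 - 10x_2^3 + 8x_2^2 + 157/4x_2 - 135/4
  leading term x_1x_2: subtract (1/16)·f_2 from -1/4x_1x_2 + 15/4x_1 - 10x_2^3 + 8x_2^2 + 157/4x_2 - 135/4 → 65/16x_1 - 10x_2^3 + 33/4x_2^2 + 313/8x_2 - 565/16
  leading term x_1: no divisor's leading term divides it; move 65/16x_1 to the remainder.
  leading term x_2^3: subtract (-10/3x_2^2)·f_4 from -10x_2^3 + 33/4x_2^2 + 313/8x_2 - 565/16 → -47/4x_2^2 + 313/8x_2 - 565/16
  leading term x_2^2: subtract (-47/12x_2)·f_4 from -47/4x_2^2 + 313/8x_2 - 565/16 → 125/8x_2 - 565/16
  leading term x_2: subtract (125/24)·f_4 from 125/8x_2 - 565/16 → -65/16
  leading term 1: no divisor's leading term divides it; move -65/16 to the remainder.
  remainder 65/16x_1 - 65/16 ≠ 0; add h_5 = 65/16x_1 - 65/16 to the basis.

The other S-polynomials (S(f_1,f_3), S(f_1,f_4), S(f_2,f_3), S(f_2,f_4), S(f_3,f_4), S(f_1,h_5), S(f_2,h_5), S(f_3,h_5), S(f_4,h_5)) all reduce to 0 modulo the current basis, so we have a Gröbner basis.
Inter-reduce: drop elements whose leading term is divisible by another's, tail-reduce, and make monic.
Reduced Gröbner basis: {x_1 - 1, x_2 - 2}.

Since the basis is lex-ordered, x_2 - 2 is univariate in x_2. Its roots are {2}. Back-substituting each root into the other basis elements fixes the other coordinates.
  x_2 = 2: the earlier basis element becomes x_1 - 1 = 0, giving x_1 = 1 — point (1, 2).
Check: every point annihilates each of the original generators.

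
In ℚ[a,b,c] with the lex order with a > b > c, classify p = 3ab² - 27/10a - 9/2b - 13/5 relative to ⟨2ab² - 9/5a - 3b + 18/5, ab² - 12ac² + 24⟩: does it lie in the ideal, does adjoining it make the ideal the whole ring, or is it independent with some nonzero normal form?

First compute the reduced Gröbner basis of I by Buchberger's algorithm.
f_1 = 2ab² - 9/5a - 3b + 18/5, LT = ab².
f_2 = ab² - 12ac² + 24, LT = ab².

S(f_1,f_2): lcm = ab². S = 12ac² - 9/10a - 3/2b - 111/5.
  reduce S modulo (f_1, f_2):
  remainder 12ac² - 9/10a - 3/2b - 111/5 ≠ 0; add h_3 = 12ac² - 9/10a - 3/2b - 111/5 to the basis.

S(f_1,h_3): lcm = ab²c². S = 3/40ab² - 9/10ac² + ⅛b³ + 37/20b² - 3/2bc² + 9/5c².
  reduce S modulo (f_1, f_2, h_3):
  remainder ⅛b³ + 37/20b² - 3/2bc² + 9/5c² - 9/5 ≠ 0; add h_4 = ⅛b³ + 37/20b² - 3/2bc² + 9/5c² - 9/5 to the basis.

The other S-polynomials (S(f_2,h_3), S(f_1,h_4), S(f_2,h_4), S(h_3,h_4)) all reduce to 0 modulo the current basis, so we have a Gröbner basis.
Inter-reduce: drop elements whose leading term is divisible by another's, tail-reduce, and make monic.
Reduced Gröbner basis: {ab² - 9/10a - 3/2b + 9/5, ac² - 3/40a - ⅛b - 37/20, b³ + 74/5b² - 12bc² + 72/5c² - 72/5}.
Label its elements g_1 = ab² - 9/10a - 3/2b + 9/5, g_2 = ac² - 3/40a - ⅛b - 37/20, g_3 = b³ + 74/5b² - 12bc² + 72/5c² - 72/5.

Reduce p = 3ab² - 27/10a - 9/2b - 13/5 modulo G:
  leading term ab²: subtract (3)·g_1 from 3ab² - 27/10a - 9/2b - 13/5 → -8
  leading term 1: no divisor's leading term divides it; move -8 to the remainder.
  normal form = -8.
The normal form is nonzero, so p ∉ I. Since p minus its normal form lies in I, I + (p) = I + (r) where r = -8; decide whether this ideal is the whole ring.
Here r = -8 is a nonzero constant, hence a unit: 1 ∈ I + (p), the Gröbner basis of I + (p) is {1}, and the enlarged system has no common solution — adjoining p is inconsistent.

Adjoining 3ab² - 27/10a - 9/2b - 13/5 makes the ideal the whole ring: the system is inconsistent.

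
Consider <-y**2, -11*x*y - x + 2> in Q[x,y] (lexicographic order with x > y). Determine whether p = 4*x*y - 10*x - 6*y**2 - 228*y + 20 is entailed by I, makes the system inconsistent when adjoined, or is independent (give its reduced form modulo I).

4*x*y - 10*x - 6*y**2 - 228*y + 20 lies in I (it reduces to 0).

First compute the reduced Gröbner basis of I by Buchberger's algorithm.
f_1 = -y**2, LT = y**2.
f_2 = -11*x*y - x + 2, LT = x*y.

S(f_1,f_2): lcm = x*y**2. S = -1/11*x*y + 2/11*y.
  leading term x*y: subtract (1/121)·f_2 from -1/11*x*y + 2/11*y → 1/121*x + 2/11*y - 2/121
  leading term x: no divisor's leading term divides it; move 1/121*x to the remainder.
  leading term y: no divisor's leading term divides it; move 2/11*y to the remainder.
  leading term 1: no divisor's leading term divides it; move -2/121 to the remainder.
  remainder 1/121*x + 2/11*y - 2/121 ≠ 0; add h_3 = 1/121*x + 2/11*y - 2/121 to the basis.

S(f_1,h_3): leading monomials are coprime, so the S-polynomial reduces to 0 (Buchberger's first criterion).
S(f_2,h_3): lcm = x*y. S = 1/11*x - 22*y**2 + 2*y - 2/11.
  leading term x: subtract (11)·h_3 from 1/11*x - 22*y**2 + 2*y - 2/11 → -22*y**2
  leading term y**2: subtract (22)·f_1 from -22*y**2 → 0
  remainder 0.

Every S-polynomial of the final basis reduces to 0, so we have a Gröbner basis.
Inter-reduce: drop elements whose leading term is divisible by another's, tail-reduce, and make monic.
Reduced Gröbner basis: {x + 22*y - 2, y**2}.
Label its elements g_1 = x + 22*y - 2, g_2 = y**2.

Reduce p = 4*x*y - 10*x - 6*y**2 - 228*y + 20 modulo G:
  leading term x*y: subtract (4*y)·g_1 from 4*x*y - 10*x - 6*y**2 - 228*y + 20 → -10*x - 94*y**2 - 220*y + 20
  leading term x: subtract (-10)·g_1 from -10*x - 94*y**2 - 220*y + 20 → -94*y**2
  leading term y**2: subtract (-94)·g_2 from -94*y**2 → 0
  normal form = 0.
Since the normal form is 0, p ∈ I.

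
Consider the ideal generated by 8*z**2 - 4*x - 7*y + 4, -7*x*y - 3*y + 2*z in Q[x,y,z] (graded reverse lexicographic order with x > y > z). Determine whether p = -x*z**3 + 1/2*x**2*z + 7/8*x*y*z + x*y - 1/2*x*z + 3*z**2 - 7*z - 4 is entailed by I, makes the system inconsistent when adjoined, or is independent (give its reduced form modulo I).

-x*z**3 + 1/2*x**2*z + 7/8*x*y*z + x*y - 1/2*x*z + 3*z**2 - 7*z - 4 is independent of I; its normal form modulo I is 3/2*x + 123/56*y - 47/7*z - 11/2.

First compute the reduced Gröbner basis of I by Buchberger's algorithm.
f_1 = 8*z**2 - 4*x - 7*y + 4, LT = z**2.
f_2 = -7*x*y - 3*y + 2*z, LT = x*y.

The S-polynomials (S(f_1,f_2)) all reduce to 0 modulo the current basis, so we have a Gröbner basis.
Inter-reduce: drop elements whose leading term is divisible by another's, tail-reduce, and make monic.
Reduced Gröbner basis: {x*y + 3/7*y - 2/7*z, z**2 - 1/2*x - 7/8*y + 1/2}.
Label its elements g_1 = x*y + 3/7*y - 2/7*z, g_2 = z**2 - 1/2*x - 7/8*y + 1/2.

Reduce p = -x*z**3 + 1/2*x**2*z + 7/8*x*y*z + x*y - 1/2*x*z + 3*z**2 - 7*z - 4 modulo G:
  leading term x*z**3: subtract (-x*z)·g_2 from -x*z**3 + 1/2*x**2*z + 7/8*x*y*z + x*y - 1/2*x*z + 3*z**2 - 7*z - 4 → x*y + 3*z**2 - 7*z - 4
  leading term x*y: subtract (1)·g_1 from x*y + 3*z**2 - 7*z - 4 → 3*z**2 - 3/7*y - 47/7*z - 4
  leading term z**2: subtract (3)·g_2 from 3*z**2 - 3/7*y - 47/7*z - 4 → 3/2*x + 123/56*y - 47/7*z - 11/2
  leading term x: no divisor's leading term divides it; move 3/2*x to the remainder.
  leading term y: no divisor's leading term divides it; move 123/56*y to the remainder.
  leading term z: no divisor's leading term divides it; move -47/7*z to the remainder.
  leading term 1: no divisor's leading term divides it; move -11/2 to the remainder.
  normal form = 3/2*x + 123/56*y - 47/7*z - 11/2.
The normal form is nonzero, so p ∉ I. Since p minus its normal form lies in I, I + (p) = I + (r) where r = 3/2*x + 123/56*y - 47/7*z - 11/2; decide whether this ideal is the whole ring.
Run Buchberger on G together with r (pairs among the g_i already reduce to 0 since G is a Gröbner basis):
g_1 = x*y + 3/7*y - 2/7*z, LT = x*y.
g_2 = z**2 - 1/2*x - 7/8*y + 1/2, LT = z**2.
r = 3/2*x + 123/56*y - 47/7*z - 11/2, LT = x.

S(g_1,r): lcm = x*y. S = -41/28*y**2 + 94/21*y*z + 86/21*y - 2/7*z.
  reduce S modulo (g_1, g_2, r):
  remainder -41/28*y**2 + 94/21*y*z + 86/21*y - 2/7*z ≠ 0; add m_4 = -41/28*y**2 + 94/21*y*z + 86/21*y - 2/7*z to the basis.

The other S-polynomials (S(g_1,g_2), S(g_2,r), S(g_1,m_4), S(g_2,m_4), S(r,m_4)) all reduce to 0 modulo the current basis, so we have a Gröbner basis.
Inter-reduce: drop elements whose leading term is divisible by another's, tail-reduce, and make monic.
Reduced Gröbner basis: {y**2 - 376/123*y*z - 344/123*y + 8/41*z, z**2 - 1/7*y - 47/21*z - 4/3, x + 41/28*y - 94/21*z - 11/3}.
The reduced Gröbner basis of I + (p) is {y**2 - 376/123*y*z - 344/123*y + 8/41*z, z**2 - 1/7*y - 47/21*z - 4/3, x + 41/28*y - 94/21*z - 11/3} ≠ {1}, a proper ideal, so the enlarged system stays consistent: p is independent of I, with normal form 3/2*x + 123/56*y - 47/7*z - 11/2.

Ideal membership is decidable via reduction modulo a Gröbner basis.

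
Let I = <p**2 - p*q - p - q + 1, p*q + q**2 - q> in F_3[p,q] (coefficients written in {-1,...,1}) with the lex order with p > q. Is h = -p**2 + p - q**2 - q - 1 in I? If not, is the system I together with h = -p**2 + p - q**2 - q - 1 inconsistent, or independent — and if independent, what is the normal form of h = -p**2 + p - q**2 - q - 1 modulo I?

-p**2 + p - q**2 - q - 1 lies in I (it reduces to 0).

First compute the reduced Gröbner basis of I by Buchberger's algorithm.
f_1 = p**2 - p*q - p - q + 1, LT = p**2.
f_2 = p*q + q**2 - q, LT = p*q.

S(f_1,f_2): lcm = p**2*q. S = p*q**2 - q**2 + q.
  leading term p*q**2: subtract (q)·f_2 from p*q**2 - q**2 + q → -q**3 + q
  leading term q**3: no divisor's leading term divides it; move -q**3 to the remainder.
  leading term q: no divisor's leading term divides it; move q to the remainder.
  remainder -q**3 + q ≠ 0; add k_3 = -q**3 + q to the basis.

S(f_1,k_3): leading monomials are coprime, so the S-polynomial reduces to 0 (Buchberger's first criterion).
S(f_2,k_3): lcm = p*q**3. S = p*q + q**4 - q**3.
  leading term p*q: subtract (1)·f_2 from p*q + q**4 - q**3 → q**4 - q**3 - q**2 + q
  leading term q**4: subtract (-q)·k_3 from q**4 - q**3 - q**2 + q → -q**3 + q
  leading term q**3: subtract (1)·k_3 from -q**3 + q → 0
  remainder 0.

Every S-polynomial of the final basis reduces to 0, so we have a Gröbner basis.
Inter-reduce: drop elements whose leading term is divisible by another's, tail-reduce, and make monic.
Reduced Gröbner basis: {p**2 - p + q**2 + q + 1, p*q + q**2 - q, q**3 - q}.
Label its elements g_1 = p**2 - p + q**2 + q + 1, g_2 = p*q + q**2 - q, g_3 = q**3 - q.

Reduce h = -p**2 + p - q**2 - q - 1 modulo G:
  leading term p**2: subtract (-1)·g_1 from -p**2 + p - q**2 - q - 1 → 0
  normal form = 0.
Since the normal form is 0, h ∈ I.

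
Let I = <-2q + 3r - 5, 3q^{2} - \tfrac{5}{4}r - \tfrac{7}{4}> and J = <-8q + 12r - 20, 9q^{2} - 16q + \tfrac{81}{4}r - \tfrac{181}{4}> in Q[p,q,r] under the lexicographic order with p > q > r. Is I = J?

Yes, the ideals are equal.

Since reduced Gröbner bases are canonical representatives of ideals under a given ordering, it suffices to compute and compare them.
Buchberger on the first generating set:
f_1 = -2q + 3r - 5, LT = q.
f_2 = 3q^{2} - \tfrac{5}{4}r - \tfrac{7}{4}, LT = q^{2}.

S(f_1,f_2): lcm = q^{2}. S = -\tfrac{3}{2}qr + \tfrac{5}{2}q + \tfrac{5}{12}r + \tfrac{7}{12}.
  leading term qr: subtract (\tfrac{3}{4}r)·f_1 from -\tfrac{3}{2}qr + \tfrac{5}{2}q + \tfrac{5}{12}r + \tfrac{7}{12} → \tfrac{5}{2}q - \tfrac{9}{4}r^{2} + \tfrac{25}{6}r + \tfrac{7}{12}
  leading term q: subtract (-\tfrac{5}{4})·f_1 from \tfrac{5}{2}q - \tfrac{9}{4}r^{2} + \tfrac{25}{6}r + \tfrac{7}{12} → -\tfrac{9}{4}r^{2} + \tfrac{95}{12}r - \tfrac{17}{3}
  leading term r^{2}: no divisor's leading term divides it; move -\tfrac{9}{4}r^{2} to the remainder.
  leading term r: no divisor's leading term divides it; move \tfrac{95}{12}r to the remainder.
  leading term 1: no divisor's leading term divides it; move -\tfrac{17}{3} to the remainder.
  remainder -\tfrac{9}{4}r^{2} + \tfrac{95}{12}r - \tfrac{17}{3} ≠ 0; add g_3 = -\tfrac{9}{4}r^{2} + \tfrac{95}{12}r - \tfrac{17}{3} to the basis.

The other S-polynomials (S(f_1,g_3), S(f_2,g_3)) all reduce to 0 modulo the current basis, so we have a Gröbner basis.
Inter-reduce: drop elements whose leading term is divisible by another's, tail-reduce, and make monic.
Reduced Gröbner basis: {q - \tfrac{3}{2}r + \tfrac{5}{2}, r^{2} - \tfrac{95}{27}r + \tfrac{68}{27}}.

Buchberger on the second generating set:
h_1 = -8q + 12r - 20, LT = q.
h_2 = 9q^{2} - 16q + \tfrac{81}{4}r - \tfrac{181}{4}, LT = q^{2}.

S(h_1,h_2): lcm = q^{2}. S = -\tfrac{3}{2}qr + \tfrac{77}{18}q - \tfrac{9}{4}r + \tfrac{181}{36}.
  leading term qr: subtract (\tfrac{3}{16}r)·h_1 from -\tfrac{3}{2}qr + \tfrac{77}{18}q - \tfrac{9}{4}r + \tfrac{181}{36} → \tfrac{77}{18}q - \tfrac{9}{4}r^{2} + \tfrac{3}{2}r + \tfrac{181}{36}
  leading term q: subtract (-\tfrac{77}{144})·h_1 from \tfrac{77}{18}q - \tfrac{9}{4}r^{2} + \tfrac{3}{2}r + \tfrac{181}{36} → -\tfrac{9}{4}r^{2} + \tfrac{95}{12}r - \tfrac{17}{3}
  leading term r^{2}: no divisor's leading term divides it; move -\tfrac{9}{4}r^{2} to the remainder.
  leading term r: no divisor's leading term divides it; move \tfrac{95}{12}r to the remainder.
  leading term 1: no divisor's leading term divides it; move -\tfrac{17}{3} to the remainder.
  remainder -\tfrac{9}{4}r^{2} + \tfrac{95}{12}r - \tfrac{17}{3} ≠ 0; add k_3 = -\tfrac{9}{4}r^{2} + \tfrac{95}{12}r - \tfrac{17}{3} to the basis.

The other S-polynomials (S(h_1,k_3), S(h_2,k_3)) all reduce to 0 modulo the current basis, so we have a Gröbner basis.
Inter-reduce: drop elements whose leading term is divisible by another's, tail-reduce, and make monic.
Reduced Gröbner basis: {q - \tfrac{3}{2}r + \tfrac{5}{2}, r^{2} - \tfrac{95}{27}r + \tfrac{68}{27}}.

The two bases agree; hence the ideals are identical.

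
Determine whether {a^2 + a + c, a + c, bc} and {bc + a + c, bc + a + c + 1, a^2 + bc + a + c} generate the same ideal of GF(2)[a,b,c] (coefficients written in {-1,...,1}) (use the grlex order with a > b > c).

No, the ideals differ.

Since reduced Gröbner bases are canonical representatives of ideals under a given ordering, it suffices to compute and compare them.
Buchberger on the first generating set:
f_1 = a^2 + a + c, LT = a^2.
f_2 = a + c, LT = a.
f_3 = bc, LT = bc.

S(f_1,f_2): lcm = a^2. S = ac + a + c.
  leading term ac: subtract (c)·f_2 from ac + a + c → c^2 + a + c
  leading term c^2: no divisor's leading term divides it; move c^2 to the remainder.
  leading term a: subtract (1)·f_2 from a + c → 0
  remainder c^2 ≠ 0; add g_4 = c^2 to the basis.

The other S-polynomials (S(f_1,f_3), S(f_2,f_3), S(f_1,g_4), S(f_2,g_4), S(f_3,g_4)) all reduce to 0 modulo the current basis, so we have a Gröbner basis.
Inter-reduce: drop elements whose leading term is divisible by another's, tail-reduce, and make monic.
Reduced Gröbner basis: {bc, c^2, a + c}.

Buchberger on the second generating set:
h_1 = bc + a + c, LT = bc.
h_2 = bc + a + c + 1, LT = bc.
h_3 = a^2 + bc + a + c, LT = a^2.

S(h_1,h_2): lcm = bc. S = 1.
  leading term 1: no divisor's leading term divides it; move 1 to the remainder.
  remainder 1 ≠ 0; add k_4 = 1 to the basis.

The other S-polynomials (S(h_1,h_3), S(h_2,h_3), S(h_1,k_4), S(h_2,k_4), S(h_3,k_4)) all reduce to 0 modulo the current basis, so we have a Gröbner basis.
Inter-reduce: drop elements whose leading term is divisible by another's, tail-reduce, and make monic.
Reduced Gröbner basis: {1}.

Since the reduced bases disagree, the two ideals are not the same.
The same test decides containment: I ⊆ J iff every generator of I reduces to 0 modulo a Gröbner basis of J.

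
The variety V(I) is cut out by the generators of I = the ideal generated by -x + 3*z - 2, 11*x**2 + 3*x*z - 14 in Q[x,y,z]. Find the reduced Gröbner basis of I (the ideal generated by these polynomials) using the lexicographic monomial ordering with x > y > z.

f_1 = -x + 3*z - 2, LT = x.
f_2 = 11*x**2 + 3*x*z - 14, LT = x**2.

S(f_1,f_2): lcm = x**2. S = -36/11*x*z + 2*x + 14/11.
  reduce S modulo (f_1, f_2):
  remainder -108/11*z**2 + 138/11*z - 30/11 ≠ 0; add g_3 = -108/11*z**2 + 138/11*z - 30/11 to the basis.

The other S-polynomials (S(f_1,g_3), S(f_2,g_3)) all reduce to 0 modulo the current basis, so we have a Gröbner basis.
Inter-reduce: drop elements whose leading term is divisible by another's, tail-reduce, and make monic.

G = {x - 3*z + 2, z**2 - 23/18*z + 5/18}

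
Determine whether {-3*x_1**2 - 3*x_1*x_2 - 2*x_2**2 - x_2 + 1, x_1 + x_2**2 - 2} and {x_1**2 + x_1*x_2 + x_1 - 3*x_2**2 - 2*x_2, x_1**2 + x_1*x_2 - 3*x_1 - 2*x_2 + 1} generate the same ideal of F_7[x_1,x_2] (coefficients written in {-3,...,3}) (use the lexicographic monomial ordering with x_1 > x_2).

For a fixed monomial order, each ideal has a unique reduced Gröbner basis; comparing bases decides equality.
Buchberger on the first generating set:
f_1 = -3*x_1**2 - 3*x_1*x_2 - 2*x_2**2 - x_2 + 1, LT = x_1**2.
f_2 = x_1 + x_2**2 - 2, LT = x_1.

S(f_1,f_2): lcm = x_1**2. S = -x_1*x_2**2 + x_1*x_2 + 2*x_1 + 3*x_2**2 - 2*x_2 + 2.
  leading term x_1*x_2**2: subtract (-x_2**2)·f_2 from -x_1*x_2**2 + x_1*x_2 + 2*x_1 + 3*x_2**2 - 2*x_2 + 2 → x_1*x_2 + 2*x_1 + x_2**4 + x_2**2 - 2*x_2 + 2
  leading term x_1*x_2: subtract (x_2)·f_2 from x_1*x_2 + 2*x_1 + x_2**4 + x_2**2 - 2*x_2 + 2 → 2*x_1 + x_2**4 - x_2**3 + x_2**2 + 2
  leading term x_1: subtract (2)·f_2 from 2*x_1 + x_2**4 - x_2**3 + x_2**2 + 2 → x_2**4 - x_2**3 - x_2**2 - 1
  leading term x_2**4: no divisor's leading term divides it; move x_2**4 to the remainder.
  leading term x_2**3: no divisor's leading term divides it; move -x_2**3 to the remainder.
  leading term x_2**2: no divisor's leading term divides it; move -x_2**2 to the remainder.
  leading term 1: no divisor's leading term divides it; move -1 to the remainder.
  remainder x_2**4 - x_2**3 - x_2**2 - 1 ≠ 0; add g_3 = x_2**4 - x_2**3 - x_2**2 - 1 to the basis.

S(f_1,g_3): leading monomials are coprime, so the S-polynomial reduces to 0 (Buchberger's first criterion).
S(f_2,g_3): leading monomials are coprime, so the S-polynomial reduces to 0 (Buchberger's first criterion).
Every S-polynomial of the final basis reduces to 0, so we have a Gröbner basis.
Inter-reduce: drop elements whose leading term is divisible by another's, tail-reduce, and make monic.
Reduced Gröbner basis: {x_1 + x_2**2 - 2, x_2**4 - x_2**3 - x_2**2 - 1}.

Buchberger on the second generating set:
h_1 = x_1**2 + x_1*x_2 + x_1 - 3*x_2**2 - 2*x_2, LT = x_1**2.
h_2 = x_1**2 + x_1*x_2 - 3*x_1 - 2*x_2 + 1, LT = x_1**2.

S(h_1,h_2): lcm = x_1**2. S = -3*x_1 - 3*x_2**2 - 1.
  leading term x_1: no divisor's leading term divides it; move -3*x_1 to the remainder.
  leading term x_2**2: no divisor's leading term divides it; move -3*x_2**2 to the remainder.
  leading term 1: no divisor's leading term divides it; move -1 to the remainder.
  remainder -3*x_1 - 3*x_2**2 - 1 ≠ 0; add k_3 = -3*x_1 - 3*x_2**2 - 1 to the basis.

S(h_1,k_3): lcm = x_1**2. S = -x_1*x_2**2 + x_1*x_2 + 3*x_1 - 3*x_2**2 - 2*x_2.
  leading term x_1*x_2**2: subtract (-2*x_2**2)·k_3 from -x_1*x_2**2 + x_1*x_2 + 3*x_1 - 3*x_2**2 - 2*x_2 → x_1*x_2 + 3*x_1 + x_2**4 + 2*x_2**2 - 2*x_2
  leading term x_1*x_2: subtract (2*x_2)·k_3 from x_1*x_2 + 3*x_1 + x_2**4 + 2*x_2**2 - 2*x_2 → 3*x_1 + x_2**4 - x_2**3 + 2*x_2**2
  leading term x_1: subtract (-1)·k_3 from 3*x_1 + x_2**4 - x_2**3 + 2*x_2**2 → x_2**4 - x_2**3 - x_2**2 - 1
  leading term x_2**4: no divisor's leading term divides it; move x_2**4 to the remainder.
  leading term x_2**3: no divisor's leading term divides it; move -x_2**3 to the remainder.
  leading term x_2**2: no divisor's leading term divides it; move -x_2**2 to the remainder.
  leading term 1: no divisor's leading term divides it; move -1 to the remainder.
  remainder x_2**4 - x_2**3 - x_2**2 - 1 ≠ 0; add k_4 = x_2**4 - x_2**3 - x_2**2 - 1 to the basis.

S(h_2,k_3): lcm = x_1**2. S = -x_1*x_2**2 + x_1*x_2 - x_1 - 2*x_2 + 1.
  leading term x_1*x_2**2: subtract (-2*x_2**2)·k_3 from -x_1*x_2**2 + x_1*x_2 - x_1 - 2*x_2 + 1 → x_1*x_2 - x_1 + x_2**4 - 2*x_2**2 - 2*x_2 + 1
  leading term x_1*x_2: subtract (2*x_2)·k_3 from x_1*x_2 - x_1 + x_2**4 - 2*x_2**2 - 2*x_2 + 1 → -x_1 + x_2**4 - x_2**3 - 2*x_2**2 + 1
  leading term x_1: subtract (-2)·k_3 from -x_1 + x_2**4 - x_2**3 - 2*x_2**2 + 1 → x_2**4 - x_2**3 - x_2**2 - 1
  leading term x_2**4: subtract (1)·k_4 from x_2**4 - x_2**3 - x_2**2 - 1 → 0
  remainder 0.

S(h_1,k_4): leading monomials are coprime, so the S-polynomial reduces to 0 (Buchberger's first criterion).
S(h_2,k_4): leading monomials are coprime, so the S-polynomial reduces to 0 (Buchberger's first criterion).
S(k_3,k_4): leading monomials are coprime, so the S-polynomial reduces to 0 (Buchberger's first criterion).
Every S-polynomial of the final basis reduces to 0, so we have a Gröbner basis.
Inter-reduce: drop elements whose leading term is divisible by another's, tail-reduce, and make monic.
Reduced Gröbner basis: {x_1 + x_2**2 - 2, x_2**4 - x_2**3 - x_2**2 - 1}.

These coincide, so the ideals are equal.

Yes, the ideals are equal.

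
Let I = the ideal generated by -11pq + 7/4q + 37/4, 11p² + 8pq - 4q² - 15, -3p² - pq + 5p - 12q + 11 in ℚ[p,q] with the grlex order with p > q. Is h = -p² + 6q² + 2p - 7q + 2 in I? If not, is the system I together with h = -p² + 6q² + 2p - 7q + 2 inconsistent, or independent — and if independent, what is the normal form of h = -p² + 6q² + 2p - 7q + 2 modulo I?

First compute the reduced Gröbner basis of I by Buchberger's algorithm.
f_1 = -11pq + 7/4q + 37/4, LT = pq.
f_2 = 11p² + 8pq - 4q² - 15, LT = p².
f_3 = -3p² - pq + 5p - 12q + 11, LT = p².

S(f_1,f_2): lcm = p²q. S = -8/11pq² + 4/11q³ - 7/44pq - 37/44p + 15/11q.
  leading term pq²: subtract (8/121q)·f_1 from -8/11pq² + 4/11q³ - 7/44pq - 37/44p + 15/11q → 4/11q³ - 7/44pq - 14/121q² - 37/44p + 91/121q
  leading term q³: no divisor's leading term divides it; move 4/11q³ to the remainder.
  leading term pq: subtract (7/484)·f_1 from -7/44pq - 14/121q² - 37/44p + 91/121q → -14/121q² - 37/44p + 1407/1936q - 259/1936
  leading term q²: no divisor's leading term divides it; move -14/121q² to the remainder.
  leading term p: no divisor's leading term divides it; move -37/44p to the remainder.
  leading term q: no divisor's leading term divides it; move 1407/1936q to the remainder.
  leading term 1: no divisor's leading term divides it; move -259/1936 to the remainder.
  remainder 4/11q³ - 14/121q² - 37/44p + 1407/1936q - 259/1936 ≠ 0; add k_4 = 4/11q³ - 14/121q² - 37/44p + 1407/1936q - 259/1936 to the basis.

S(f_1,f_3): lcm = p²q. S = -⅓pq² + 199/132pq - 4q² - 37/44p + 11/3q.
  leading term pq²: subtract (1/33q)·f_1 from -⅓pq² + 199/132pq - 4q² - 37/44p + 11/3q → 199/132pq - 535/132q² - 37/44p + 149/44q
  leading term pq: subtract (-199/1452)·f_1 from 199/132pq - 535/132q² - 37/44p + 149/44q → -535/132q² - 37/44p + 21061/5808q + 7363/5808
  leading term q²: no divisor's leading term divides it; move -535/132q² to the remainder.
  leading term p: no divisor's leading term divides it; move -37/44p to the remainder.
  leading term q: no divisor's leading term divides it; move 21061/5808q to the remainder.
  leading term 1: no divisor's leading term divides it; move 7363/5808 to the remainder.
  remainder -535/132q² - 37/44p + 21061/5808q + 7363/5808 ≠ 0; add k_5 = -535/132q² - 37/44p + 21061/5808q + 7363/5808 to the basis.

S(f_2,f_3): lcm = p². S = 13/33pq - 4/11q² + 5/3p - 4q + 76/33.
  leading term pq: subtract (-13/363)·f_1 from 13/33pq - 4/11q² + 5/3p - 4q + 76/33 → -4/11q² + 5/3p - 5717/1452q + 1275/484
  leading term q²: subtract (48/535)·k_5 from -4/11q² + 5/3p - 5717/1452q + 1275/484 → 30757/17655p - 3311327/776820q + 652673/258940
  leading term p: no divisor's leading term divides it; move 30757/17655p to the remainder.
  leading term q: no divisor's leading term divides it; move -3311327/776820q to the remainder.
  leading term 1: no divisor's leading term divides it; move 652673/258940 to the remainder.
  remainder 30757/17655p - 3311327/776820q + 652673/258940 ≠ 0; add k_6 = 30757/17655p - 3311327/776820q + 652673/258940 to the basis.

S(k_4,k_5): lcm = q³. S = -111/535pq + 13571/23540q² - 37/16p + 870553/376640q - 259/704.
  leading term pq: subtract (111/5885)·f_1 from -111/535pq + 13571/23540q² - 37/16p + 870553/376640q - 259/704 → 13571/23540q² - 37/16p + 78011/34240q - 204277/376640
  leading term q²: subtract (-40713/286225)·k_5 from 13571/23540q² - 37/16p + 78011/34240q - 204277/376640 → -122519099/50375600p + 6193317409/2216526400q - 802477053/2216526400
  leading term p: subtract (-367557297/263279920)·k_6 from -122519099/50375600p + 6193317409/2216526400q - 802477053/2216526400 → -12570849123/3982108790q + 12570849123/3982108790
  leading term q: no divisor's leading term divides it; move -12570849123/3982108790q to the remainder.
  leading term 1: no divisor's leading term divides it; move 12570849123/3982108790 to the remainder.
  remainder -12570849123/3982108790q + 12570849123/3982108790 ≠ 0; add k_7 = -12570849123/3982108790q + 12570849123/3982108790 to the basis.

The other S-polynomials (S(f_1,k_4), S(f_2,k_4), S(f_3,k_4), S(f_1,k_5), S(f_2,k_5), S(f_3,k_5), S(f_1,k_6), S(f_2,k_6), S(f_3,k_6), S(k_4,k_6), S(k_5,k_6), S(f_1,k_7), S(f_2,k_7), S(f_3,k_7), S(k_4,k_7), S(k_5,k_7), S(k_6,k_7)) all reduce to 0 modulo the current basis, so we have a Gröbner basis.
Inter-reduce: drop elements whose leading term is divisible by another's, tail-reduce, and make monic.
Reduced Gröbner basis: {p - 1, q - 1}.
Label its elements g_1 = p - 1, g_2 = q - 1.

Reduce h = -p² + 6q² + 2p - 7q + 2 modulo G:
  leading term p²: subtract (-p)·g_1 from -p² + 6q² + 2p - 7q + 2 → 6q² + p - 7q + 2
  leading term q²: subtract (6q)·g_2 from 6q² + p - 7q + 2 → p - q + 2
  leading term p: subtract (1)·g_1 from p - q + 2 → -q + 3
  leading term q: subtract (-1)·g_2 from -q + 3 → 2
  leading term 1: no divisor's leading term divides it; move 2 to the remainder.
  normal form = 2.
The normal form is nonzero, so h ∉ I. Since h minus its normal form lies in I, I + (h) = I + (r) where r = 2; decide whether this ideal is the whole ring.
Here r = 2 is a nonzero constant, hence a unit: 1 ∈ I + (h), the Gröbner basis of I + (h) is {1}, and the enlarged system has no common solution — adjoining h is inconsistent.

Ideal membership is decidable via reduction modulo a Gröbner basis.

Adjoining -p² + 6q² + 2p - 7q + 2 makes the ideal the whole ring: the system is inconsistent.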